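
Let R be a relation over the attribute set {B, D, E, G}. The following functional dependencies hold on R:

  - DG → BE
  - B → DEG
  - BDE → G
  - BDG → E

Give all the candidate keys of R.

{B}⁺: B→DEG adds D, E, G → {B, D, E, G}.
{D, G}⁺: DG→BE adds B, E → {B, D, E, G}.

{B}, {D, G}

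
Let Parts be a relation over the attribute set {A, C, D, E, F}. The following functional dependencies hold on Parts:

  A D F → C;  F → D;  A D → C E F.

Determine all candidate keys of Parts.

Attribute A never appears on the right-hand side of any dependency, so A must belong to every candidate key.
{A}⁺ = {A}, which is not all of the schema, so we must add further attributes.
{A, D}⁺: AD→CEF adds C, E, F → {A, C, D, E, F}. Minimal: {D}⁺ = {D}; {A}⁺ = {A} — none reach the full schema.
{A, F}⁺: F→D adds D; AD→CEF adds C, E → {A, C, D, E, F}. Minimal: {F}⁺ = {D, F}; {A}⁺ = {A} — none reach the full schema.
Any other superkey contains one of these as a subset, so there are no further candidate keys.

{A, D}, {A, F}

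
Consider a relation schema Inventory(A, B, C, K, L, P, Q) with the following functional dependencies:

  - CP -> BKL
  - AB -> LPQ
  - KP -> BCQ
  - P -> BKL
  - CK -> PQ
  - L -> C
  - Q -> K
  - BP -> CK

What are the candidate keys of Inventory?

{A, B}⁺: AB→LPQ adds L, P, Q; P→BKL adds K; L→C adds C → {A, B, C, K, L, P, Q}. Minimal: {B}⁺ = {B}; {A}⁺ = {A} — none reach the full schema.
{A, P}⁺: P→BKL adds B, K, L; L→C adds C; AB→LPQ adds Q → {A, B, C, K, L, P, Q}. Minimal: {P}⁺ = {B, C, K, L, P, Q}; {A}⁺ = {A} — none reach the full schema.
{A, C, K}⁺: CK→PQ adds P, Q; CP→BKL adds B, L → {A, B, C, K, L, P, Q}. Minimal: {C, K}⁺ = {B, C, K, L, P, Q}; {A, K}⁺ = {A, K}; {A, C}⁺ = {A, C} — none reach the full schema.
{A, C, Q}⁺: Q→K adds K; CK→PQ adds P; CP→BKL adds B, L → {A, B, C, K, L, P, Q}. Minimal: {C, Q}⁺ = {B, C, K, L, P, Q}; {A, Q}⁺ = {A, K, Q}; {A, C}⁺ = {A, C} — none reach the full schema.
{A, K, L}⁺: L→C adds C; CK→PQ adds P, Q; CP→BKL adds B → {A, B, C, K, L, P, Q}. Minimal: {K, L}⁺ = {B, C, K, L, P, Q}; {A, L}⁺ = {A, C, L}; {A, K}⁺ = {A, K} — none reach the full schema.
{A, L, Q}⁺: L→C adds C; Q→K adds K; CK→PQ adds P; CP→BKL adds B → {A, B, C, K, L, P, Q}. Minimal: {L, Q}⁺ = {B, C, K, L, P, Q}; {A, Q}⁺ = {A, K, Q}; {A, L}⁺ = {A, C, L} — none reach the full schema.

{A, B}; {A, P}; {A, C, K}; {A, C, Q}; {A, K, L}; {A, L, Q}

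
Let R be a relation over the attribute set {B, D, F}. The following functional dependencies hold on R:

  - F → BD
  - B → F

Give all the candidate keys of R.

(B), (F)

{B}⁺: B→F adds F; F→BD adds D → {B, D, F}.
{F}⁺: F→BD adds B, D → {B, D, F}.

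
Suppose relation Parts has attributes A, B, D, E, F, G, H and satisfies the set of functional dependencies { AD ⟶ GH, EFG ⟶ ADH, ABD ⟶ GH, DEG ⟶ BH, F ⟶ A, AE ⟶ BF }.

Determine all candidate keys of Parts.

Attribute E never appears on the right-hand side of any dependency, so E must belong to every candidate key.
{E}⁺ = {E}, which is not all of the schema, so we must add further attributes.
{A, D, E}⁺: AD→GH adds G, H; DEG→BH adds B; AE→BF adds F → {A, B, D, E, F, G, H}. Minimal: {D, E}⁺ = {D, E}; {A, E}⁺ = {A, B, E, F}; {A, D}⁺ = {A, D, G, H} — none reach the full schema.
{A, E, G}⁺: AE→BF adds B, F; EFG→ADH adds D, H → {A, B, D, E, F, G, H}. Minimal: {E, G}⁺ = {E, G}; {A, G}⁺ = {A, G}; {A, E}⁺ = {A, B, E, F} — none reach the full schema.
{D, E, F}⁺: F→A adds A; AE→BF adds B; AD→GH adds G, H → {A, B, D, E, F, G, H}. Minimal: {E, F}⁺ = {A, B, E, F}; {D, F}⁺ = {A, D, F, G, H}; {D, E}⁺ = {D, E} — none reach the full schema.
{E, F, G}⁺: EFG→ADH adds A, D, H; DEG→BH adds B → {A, B, D, E, F, G, H}. Minimal: {F, G}⁺ = {A, F, G}; {E, G}⁺ = {E, G}; {E, F}⁺ = {A, B, E, F} — none reach the full schema.

ADE, AEG, DEF, EFG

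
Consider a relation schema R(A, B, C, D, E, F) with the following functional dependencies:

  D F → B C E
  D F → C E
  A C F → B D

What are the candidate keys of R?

Attributes A, F never appear on any right-hand side, so every candidate key must contain {A, F}.
{A, F}⁺ = {A, F}, which is not all of the schema, so we must add further attributes.
{A, C, F}⁺: ACF→BD adds B, D; DF→BCE adds E → {A, B, C, D, E, F}. Minimal: {C, F}⁺ = {C, F}; {A, F}⁺ = {A, F}; {A, C}⁺ = {A, C} — none reach the full schema.
{A, D, F}⁺: DF→BCE adds B, C, E → {A, B, C, D, E, F}. Minimal: {D, F}⁺ = {B, C, D, E, F}; {A, F}⁺ = {A, F}; {A, D}⁺ = {A, D} — none reach the full schema.

ACF, ADF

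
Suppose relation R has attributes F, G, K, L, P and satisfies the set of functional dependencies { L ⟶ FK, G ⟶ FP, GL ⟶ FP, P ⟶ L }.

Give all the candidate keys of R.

Attribute G never appears on the right-hand side of any dependency, so G must belong to every candidate key.
{G}⁺ = {F, G, K, L, P}, which is all of the schema, so {G} is the only candidate key.

{G}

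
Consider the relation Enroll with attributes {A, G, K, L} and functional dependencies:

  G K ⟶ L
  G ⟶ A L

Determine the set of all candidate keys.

Attributes G, K never appear on any right-hand side, so every candidate key must contain {G, K}.
{G, K}⁺ = {A, G, K, L}, which is all of the schema, so {G, K} is the only candidate key.

GK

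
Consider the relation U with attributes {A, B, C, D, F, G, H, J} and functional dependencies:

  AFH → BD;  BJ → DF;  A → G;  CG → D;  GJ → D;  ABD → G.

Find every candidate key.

{A, B, C, H, J}, {A, C, F, H, J}

Attributes A, C, H, J never appear on any right-hand side, so every candidate key must contain {A, C, H, J}.
{A, C, H, J}⁺ = {A, C, D, G, H, J}, which is not all of the schema, so we must add further attributes.
{A, B, C, H, J}⁺: BJ→DF adds D, F; A→G adds G → {A, B, C, D, F, G, H, J}. Minimal: {B, C, H, J}⁺ = {B, C, D, F, H, J}; {A, C, H, J}⁺ = {A, C, D, G, H, J}; {A, B, H, J}⁺ = {A, B, D, F, G, H, J}; … — none reach the full schema.
{A, C, F, H, J}⁺: AFH→BD adds B, D; A→G adds G → {A, B, C, D, F, G, H, J}. Minimal: {C, F, H, J}⁺ = {C, F, H, J}; {A, F, H, J}⁺ = {A, B, D, F, G, H, J}; {A, C, H, J}⁺ = {A, C, D, G, H, J}; … — none reach the full schema.
Any other superkey contains one of these as a subset, so there are no further candidate keys.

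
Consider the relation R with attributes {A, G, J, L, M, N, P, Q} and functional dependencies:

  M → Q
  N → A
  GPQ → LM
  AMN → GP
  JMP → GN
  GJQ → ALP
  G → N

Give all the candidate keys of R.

(G, J, M), (G, J, Q), (J, M, N), (J, M, P)

{G, J, M}⁺: M→Q adds Q; GJQ→ALP adds A, L, P; G→N adds N → {A, G, J, L, M, N, P, Q}. Minimal: {J, M}⁺ = {J, M, Q}; {G, M}⁺ = {A, G, L, M, N, P, Q}; {G, J}⁺ = {A, G, J, N} — none reach the full schema.
{G, J, Q}⁺: GJQ→ALP adds A, L, P; G→N adds N; GPQ→LM adds M → {A, G, J, L, M, N, P, Q}. Minimal: {J, Q}⁺ = {J, Q}; {G, Q}⁺ = {A, G, N, Q}; {G, J}⁺ = {A, G, J, N} — none reach the full schema.
{J, M, N}⁺: M→Q adds Q; N→A adds A; AMN→GP adds G, P; GJQ→ALP adds L → {A, G, J, L, M, N, P, Q}. Minimal: {M, N}⁺ = {A, G, L, M, N, P, Q}; {J, N}⁺ = {A, J, N}; {J, M}⁺ = {J, M, Q} — none reach the full schema.
{J, M, P}⁺: M→Q adds Q; JMP→GN adds G, N; GJQ→ALP adds A, L → {A, G, J, L, M, N, P, Q}. Minimal: {M, P}⁺ = {M, P, Q}; {J, P}⁺ = {J, P}; {J, M}⁺ = {J, M, Q} — none reach the full schema.
Any other superkey contains one of these as a subset, so there are no further candidate keys.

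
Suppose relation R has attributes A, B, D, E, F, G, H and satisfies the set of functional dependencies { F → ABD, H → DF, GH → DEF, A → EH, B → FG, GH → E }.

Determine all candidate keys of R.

{A}; {B}; {F}; {H}

{A}⁺: A→EH adds E, H; H→DF adds D, F; F→ABD adds B; B→FG adds G → {A, B, D, E, F, G, H}.
{B}⁺: B→FG adds F, G; F→ABD adds A, D; A→EH adds E, H → {A, B, D, E, F, G, H}.
{F}⁺: F→ABD adds A, B, D; A→EH adds E, H; B→FG adds G → {A, B, D, E, F, G, H}.
{H}⁺: H→DF adds D, F; F→ABD adds A, B; A→EH adds E; B→FG adds G → {A, B, D, E, F, G, H}.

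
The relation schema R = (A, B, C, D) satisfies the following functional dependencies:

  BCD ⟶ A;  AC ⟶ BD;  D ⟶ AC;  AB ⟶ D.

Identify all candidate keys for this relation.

{D}⁺: D→AC adds A, C; AC→BD adds B → {A, B, C, D}.
{A, B}⁺: AB→D adds D; D→AC adds C → {A, B, C, D}. Minimal: {B}⁺ = {B}; {A}⁺ = {A} — none reach the full schema.
{A, C}⁺: AC→BD adds B, D → {A, B, C, D}. Minimal: {C}⁺ = {C}; {A}⁺ = {A} — none reach the full schema.

D, AB, AC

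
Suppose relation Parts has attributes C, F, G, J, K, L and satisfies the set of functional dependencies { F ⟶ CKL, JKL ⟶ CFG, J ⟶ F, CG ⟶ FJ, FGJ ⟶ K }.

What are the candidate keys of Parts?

J, CG, FG

{J}⁺: J→F adds F; F→CKL adds C, K, L; JKL→CFG adds G → {C, F, G, J, K, L}.
{C, G}⁺: CG→FJ adds F, J; FGJ→K adds K; F→CKL adds L → {C, F, G, J, K, L}. Minimal: {G}⁺ = {G}; {C}⁺ = {C} — none reach the full schema.
{F, G}⁺: F→CKL adds C, K, L; CG→FJ adds J → {C, F, G, J, K, L}. Minimal: {G}⁺ = {G}; {F}⁺ = {C, F, K, L} — none reach the full schema.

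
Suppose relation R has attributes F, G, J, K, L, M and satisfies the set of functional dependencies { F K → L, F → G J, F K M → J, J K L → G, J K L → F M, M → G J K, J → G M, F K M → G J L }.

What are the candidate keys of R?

(F), (J, L), (L, M)

{F}⁺: F→GJ adds G, J; J→GM adds M; M→GJK adds K; FKM→GJL adds L → {F, G, J, K, L, M}.
{J, L}⁺: J→GM adds G, M; M→GJK adds K; JKL→FM adds F → {F, G, J, K, L, M}. Minimal: {L}⁺ = {L}; {J}⁺ = {G, J, K, M} — none reach the full schema.
{L, M}⁺: M→GJK adds G, J, K; JKL→FM adds F → {F, G, J, K, L, M}. Minimal: {M}⁺ = {G, J, K, M}; {L}⁺ = {L} — none reach the full schema.
Any other superkey contains one of these as a subset, so there are no further candidate keys.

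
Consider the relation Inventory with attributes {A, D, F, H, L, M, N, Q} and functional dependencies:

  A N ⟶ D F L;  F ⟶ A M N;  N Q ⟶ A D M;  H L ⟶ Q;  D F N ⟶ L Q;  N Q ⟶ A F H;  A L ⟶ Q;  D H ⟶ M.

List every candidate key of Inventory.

{F}, {A, N}, {N, Q}, {H, L, N}

{F}⁺: F→AMN adds A, M, N; AN→DFL adds D, L; DFN→LQ adds Q; NQ→AFH adds H → {A, D, F, H, L, M, N, Q}.
{A, N}⁺: AN→DFL adds D, F, L; F→AMN adds M; DFN→LQ adds Q; NQ→AFH adds H → {A, D, F, H, L, M, N, Q}. Minimal: {N}⁺ = {N}; {A}⁺ = {A} — none reach the full schema.
{N, Q}⁺: NQ→ADM adds A, D, M; NQ→AFH adds F, H; AN→DFL adds L → {A, D, F, H, L, M, N, Q}. Minimal: {Q}⁺ = {Q}; {N}⁺ = {N} — none reach the full schema.
{H, L, N}⁺: HL→Q adds Q; NQ→AFH adds A, F; AN→DFL adds D; F→AMN adds M → {A, D, F, H, L, M, N, Q}. Minimal: {L, N}⁺ = {L, N}; {H, N}⁺ = {H, N}; {H, L}⁺ = {H, L, Q} — none reach the full schema.
Any other superkey contains one of these as a subset, so there are no further candidate keys.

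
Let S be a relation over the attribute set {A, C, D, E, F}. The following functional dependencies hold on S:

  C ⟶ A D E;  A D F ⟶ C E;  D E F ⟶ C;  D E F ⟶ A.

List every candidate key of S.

Attribute F never appears on the right-hand side of any dependency, so F must belong to every candidate key.
{F}⁺ = {F}, which is not all of the schema, so we must add further attributes.
{C, F}⁺: C→ADE adds A, D, E → {A, C, D, E, F}.
{A, D, F}⁺: ADF→CE adds C, E → {A, C, D, E, F}.
{D, E, F}⁺: DEF→C adds C; DEF→A adds A → {A, C, D, E, F}.

CF, ADF, DEF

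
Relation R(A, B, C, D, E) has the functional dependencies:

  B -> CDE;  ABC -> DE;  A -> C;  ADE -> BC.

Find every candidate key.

(A, B), (A, D, E)

Attribute A never appears on the right-hand side of any dependency, so A must belong to every candidate key.
{A}⁺ = {A, C}, which is not all of the schema, so we must add further attributes.
{A, B}⁺: B→CDE adds C, D, E → {A, B, C, D, E}.
{A, D, E}⁺: A→C adds C; ADE→BC adds B → {A, B, C, D, E}.
Any other superkey contains one of these as a subset, so there are no further candidate keys.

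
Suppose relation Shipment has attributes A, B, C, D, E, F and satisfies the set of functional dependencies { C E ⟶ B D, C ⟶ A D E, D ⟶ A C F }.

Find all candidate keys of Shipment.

{C}, {D}

{C}⁺: C→ADE adds A, D, E; D→ACF adds F; CE→BD adds B → {A, B, C, D, E, F}.
{D}⁺: D→ACF adds A, C, F; C→ADE adds E; CE→BD adds B → {A, B, C, D, E, F}.
Any other superkey contains one of these as a subset, so there are no further candidate keys.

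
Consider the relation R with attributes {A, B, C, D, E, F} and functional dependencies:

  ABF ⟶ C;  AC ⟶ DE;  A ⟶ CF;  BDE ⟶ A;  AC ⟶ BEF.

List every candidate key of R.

(A); (B, D, E)

{A}⁺: A→CF adds C, F; AC→BEF adds B, E; AC→DE adds D → {A, B, C, D, E, F}.
{B, D, E}⁺: BDE→A adds A; A→CF adds C, F → {A, B, C, D, E, F}. Minimal: {D, E}⁺ = {D, E}; {B, E}⁺ = {B, E}; {B, D}⁺ = {B, D} — none reach the full schema.
Any other superkey contains one of these as a subset, so there are no further candidate keys.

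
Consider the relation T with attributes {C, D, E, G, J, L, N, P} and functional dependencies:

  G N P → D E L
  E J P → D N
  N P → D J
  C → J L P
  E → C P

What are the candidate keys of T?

{E, G}, {C, G, N}, {G, N, P}

Attribute G never appears on the right-hand side of any dependency, so G must belong to every candidate key.
{G}⁺ = {G}, which is not all of the schema, so we must add further attributes.
{E, G}⁺: E→CP adds C, P; C→JLP adds J, L; EJP→DN adds D, N → {C, D, E, G, J, L, N, P}. Minimal: {G}⁺ = {G}; {E}⁺ = {C, D, E, J, L, N, P} — none reach the full schema.
{C, G, N}⁺: C→JLP adds J, L, P; GNP→DEL adds D, E → {C, D, E, G, J, L, N, P}. Minimal: {G, N}⁺ = {G, N}; {C, N}⁺ = {C, D, J, L, N, P}; {C, G}⁺ = {C, G, J, L, P} — none reach the full schema.
{G, N, P}⁺: GNP→DEL adds D, E, L; NP→DJ adds J; E→CP adds C → {C, D, E, G, J, L, N, P}. Minimal: {N, P}⁺ = {D, J, N, P}; {G, P}⁺ = {G, P}; {G, N}⁺ = {G, N} — none reach the full schema.
Any other superkey contains one of these as a subset, so there are no further candidate keys.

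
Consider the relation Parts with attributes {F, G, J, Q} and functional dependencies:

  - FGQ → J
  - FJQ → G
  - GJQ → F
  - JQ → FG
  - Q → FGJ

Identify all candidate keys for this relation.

{Q}

{Q}⁺: Q→FGJ adds F, G, J → {F, G, J, Q}.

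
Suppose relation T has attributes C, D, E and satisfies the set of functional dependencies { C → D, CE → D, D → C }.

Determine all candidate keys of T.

{C, E}; {D, E}

Attribute E never appears on the right-hand side of any dependency, so E must belong to every candidate key.
{E}⁺ = {E}, which is not all of the schema, so we must add further attributes.
{C, E}⁺: C→D adds D → {C, D, E}. Minimal: {E}⁺ = {E}; {C}⁺ = {C, D} — none reach the full schema.
{D, E}⁺: D→C adds C → {C, D, E}. Minimal: {E}⁺ = {E}; {D}⁺ = {C, D} — none reach the full schema.
Any other superkey contains one of these as a subset, so there are no further candidate keys.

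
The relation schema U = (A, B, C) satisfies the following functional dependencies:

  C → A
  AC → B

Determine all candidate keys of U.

{C}

Attribute C never appears on the right-hand side of any dependency, so C must belong to every candidate key.
{C}⁺ = {A, B, C}, which is all of the schema, so {C} is the only candidate key.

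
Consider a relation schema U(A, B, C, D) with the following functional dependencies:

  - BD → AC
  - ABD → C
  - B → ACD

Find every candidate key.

(B)

Attribute B never appears on the right-hand side of any dependency, so B must belong to every candidate key.
{B}⁺ = {A, B, C, D}, which is all of the schema, so {B} is the only candidate key.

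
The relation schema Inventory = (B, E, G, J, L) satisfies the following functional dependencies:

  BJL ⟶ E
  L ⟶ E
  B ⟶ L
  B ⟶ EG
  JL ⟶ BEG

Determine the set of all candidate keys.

{B, J}⁺: B→L adds L; B→EG adds E, G → {B, E, G, J, L}. Minimal: {J}⁺ = {J}; {B}⁺ = {B, E, G, L} — none reach the full schema.
{J, L}⁺: L→E adds E; JL→BEG adds B, G → {B, E, G, J, L}. Minimal: {L}⁺ = {E, L}; {J}⁺ = {J} — none reach the full schema.
Any other superkey contains one of these as a subset, so there are no further candidate keys.

BJ, JL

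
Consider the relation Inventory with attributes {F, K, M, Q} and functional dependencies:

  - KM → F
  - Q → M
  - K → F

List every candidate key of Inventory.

Attributes K, Q never appear on any right-hand side, so every candidate key must contain {K, Q}.
{K, Q}⁺ = {F, K, M, Q}, which is all of the schema, so {K, Q} is the only candidate key.

{K, Q}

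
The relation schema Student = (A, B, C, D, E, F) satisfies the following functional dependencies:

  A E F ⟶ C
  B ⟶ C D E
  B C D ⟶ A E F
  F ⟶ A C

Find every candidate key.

Attribute B never appears on the right-hand side of any dependency, so B must belong to every candidate key.
{B}⁺ = {A, B, C, D, E, F}, which is all of the schema, so {B} is the only candidate key.

{B}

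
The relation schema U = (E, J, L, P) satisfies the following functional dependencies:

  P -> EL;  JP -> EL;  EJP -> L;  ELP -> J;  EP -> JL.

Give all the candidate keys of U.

Attribute P never appears on the right-hand side of any dependency, so P must belong to every candidate key.
{P}⁺ = {E, J, L, P}, which is all of the schema, so {P} is the only candidate key.

{P}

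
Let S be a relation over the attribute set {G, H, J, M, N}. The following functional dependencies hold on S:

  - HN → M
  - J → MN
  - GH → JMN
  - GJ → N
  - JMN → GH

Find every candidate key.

{J}, {G, H}

{J}⁺: J→MN adds M, N; JMN→GH adds G, H → {G, H, J, M, N}.
{G, H}⁺: GH→JMN adds J, M, N → {G, H, J, M, N}. Minimal: {H}⁺ = {H}; {G}⁺ = {G} — none reach the full schema.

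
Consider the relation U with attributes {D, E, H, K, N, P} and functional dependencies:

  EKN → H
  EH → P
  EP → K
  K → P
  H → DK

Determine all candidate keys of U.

Attributes E, N never appear on any right-hand side, so every candidate key must contain {E, N}.
{E, N}⁺ = {E, N}, which is not all of the schema, so we must add further attributes.
{E, H, N}⁺: EH→P adds P; EP→K adds K; H→DK adds D → {D, E, H, K, N, P}. Minimal: {H, N}⁺ = {D, H, K, N, P}; {E, N}⁺ = {E, N}; {E, H}⁺ = {D, E, H, K, P} — none reach the full schema.
{E, K, N}⁺: EKN→H adds H; EH→P adds P; H→DK adds D → {D, E, H, K, N, P}. Minimal: {K, N}⁺ = {K, N, P}; {E, N}⁺ = {E, N}; {E, K}⁺ = {E, K, P} — none reach the full schema.
{E, N, P}⁺: EP→K adds K; EKN→H adds H; H→DK adds D → {D, E, H, K, N, P}. Minimal: {N, P}⁺ = {N, P}; {E, P}⁺ = {E, K, P}; {E, N}⁺ = {E, N} — none reach the full schema.
Any other superkey contains one of these as a subset, so there are no further candidate keys.

{E, H, N}, {E, K, N}, {E, N, P}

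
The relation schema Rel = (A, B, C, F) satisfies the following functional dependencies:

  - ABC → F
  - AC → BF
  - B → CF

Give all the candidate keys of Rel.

{A, B}; {A, C}

Attribute A never appears on the right-hand side of any dependency, so A must belong to every candidate key.
{A}⁺ = {A}, which is not all of the schema, so we must add further attributes.
{A, B}⁺: B→CF adds C, F → {A, B, C, F}.
{A, C}⁺: AC→BF adds B, F → {A, B, C, F}.
Any other superkey contains one of these as a subset, so there are no further candidate keys.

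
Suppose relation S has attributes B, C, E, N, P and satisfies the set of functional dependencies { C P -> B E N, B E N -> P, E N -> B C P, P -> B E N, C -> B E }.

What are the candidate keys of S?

{P}⁺: P→BEN adds B, E, N; EN→BCP adds C → {B, C, E, N, P}.
{C, N}⁺: C→BE adds B, E; BEN→P adds P → {B, C, E, N, P}. Minimal: {N}⁺ = {N}; {C}⁺ = {B, C, E} — none reach the full schema.
{E, N}⁺: EN→BCP adds B, C, P → {B, C, E, N, P}. Minimal: {N}⁺ = {N}; {E}⁺ = {E} — none reach the full schema.
Any other superkey contains one of these as a subset, so there are no further candidate keys.

{P}, {C, N}, {E, N}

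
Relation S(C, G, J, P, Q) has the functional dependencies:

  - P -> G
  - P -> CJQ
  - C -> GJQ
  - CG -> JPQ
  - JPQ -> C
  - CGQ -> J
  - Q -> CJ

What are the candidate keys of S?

{C}, {P}, {Q}

{C}⁺: C→GJQ adds G, J, Q; CG→JPQ adds P → {C, G, J, P, Q}.
{P}⁺: P→G adds G; P→CJQ adds C, J, Q → {C, G, J, P, Q}.
{Q}⁺: Q→CJ adds C, J; C→GJQ adds G; CG→JPQ adds P → {C, G, J, P, Q}.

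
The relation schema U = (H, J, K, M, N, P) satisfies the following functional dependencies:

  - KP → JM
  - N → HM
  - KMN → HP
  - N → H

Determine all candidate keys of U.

{K, N}

Attributes K, N never appear on any right-hand side, so every candidate key must contain {K, N}.
{K, N}⁺ = {H, J, K, M, N, P}, which is all of the schema, so {K, N} is the only candidate key.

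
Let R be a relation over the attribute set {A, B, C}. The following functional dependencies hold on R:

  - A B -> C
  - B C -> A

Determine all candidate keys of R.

{A, B}, {B, C}

Attribute B never appears on the right-hand side of any dependency, so B must belong to every candidate key.
{B}⁺ = {B}, which is not all of the schema, so we must add further attributes.
{A, B}⁺: AB→C adds C → {A, B, C}. Minimal: {B}⁺ = {B}; {A}⁺ = {A} — none reach the full schema.
{B, C}⁺: BC→A adds A → {A, B, C}. Minimal: {C}⁺ = {C}; {B}⁺ = {B} — none reach the full schema.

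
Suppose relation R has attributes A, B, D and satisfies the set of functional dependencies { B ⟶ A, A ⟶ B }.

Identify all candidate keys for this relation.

Attribute D never appears on the right-hand side of any dependency, so D must belong to every candidate key.
{D}⁺ = {D}, which is not all of the schema, so we must add further attributes.
{A, D}⁺: A→B adds B → {A, B, D}. Minimal: {D}⁺ = {D}; {A}⁺ = {A, B} — none reach the full schema.
{B, D}⁺: B→A adds A → {A, B, D}. Minimal: {D}⁺ = {D}; {B}⁺ = {A, B} — none reach the full schema.

{A, D}, {B, D}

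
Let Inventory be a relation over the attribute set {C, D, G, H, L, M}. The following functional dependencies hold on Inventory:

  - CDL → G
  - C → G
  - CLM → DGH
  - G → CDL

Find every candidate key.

Attribute M never appears on the right-hand side of any dependency, so M must belong to every candidate key.
{M}⁺ = {M}, which is not all of the schema, so we must add further attributes.
{C, M}⁺: C→G adds G; G→CDL adds D, L; CLM→DGH adds H → {C, D, G, H, L, M}. Minimal: {M}⁺ = {M}; {C}⁺ = {C, D, G, L} — none reach the full schema.
{G, M}⁺: G→CDL adds C, D, L; CLM→DGH adds H → {C, D, G, H, L, M}. Minimal: {M}⁺ = {M}; {G}⁺ = {C, D, G, L} — none reach the full schema.

{C, M}, {G, M}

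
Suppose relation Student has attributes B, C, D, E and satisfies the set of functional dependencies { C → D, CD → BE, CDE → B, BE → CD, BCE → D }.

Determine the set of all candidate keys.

{C}⁺: C→D adds D; CD→BE adds B, E → {B, C, D, E}.
{B, E}⁺: BE→CD adds C, D → {B, C, D, E}. Minimal: {E}⁺ = {E}; {B}⁺ = {B} — none reach the full schema.

C, BE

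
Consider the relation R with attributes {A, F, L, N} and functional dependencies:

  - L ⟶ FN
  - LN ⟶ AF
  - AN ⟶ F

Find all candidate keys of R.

Attribute L never appears on the right-hand side of any dependency, so L must belong to every candidate key.
{L}⁺ = {A, F, L, N}, which is all of the schema, so {L} is the only candidate key.

{L}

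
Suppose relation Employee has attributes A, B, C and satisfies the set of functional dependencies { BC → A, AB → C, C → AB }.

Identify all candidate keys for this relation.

(C), (A, B)

{C}⁺: C→AB adds A, B → {A, B, C}.
{A, B}⁺: AB→C adds C → {A, B, C}. Minimal: {B}⁺ = {B}; {A}⁺ = {A} — none reach the full schema.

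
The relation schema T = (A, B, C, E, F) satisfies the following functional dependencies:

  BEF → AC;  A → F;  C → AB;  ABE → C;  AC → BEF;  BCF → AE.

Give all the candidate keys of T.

{C}⁺: C→AB adds A, B; AC→BEF adds E, F → {A, B, C, E, F}.
{A, B, E}⁺: A→F adds F; ABE→C adds C → {A, B, C, E, F}. Minimal: {B, E}⁺ = {B, E}; {A, E}⁺ = {A, E, F}; {A, B}⁺ = {A, B, F} — none reach the full schema.
{B, E, F}⁺: BEF→AC adds A, C → {A, B, C, E, F}. Minimal: {E, F}⁺ = {E, F}; {B, F}⁺ = {B, F}; {B, E}⁺ = {B, E} — none reach the full schema.

(C), (A, B, E), (B, E, F)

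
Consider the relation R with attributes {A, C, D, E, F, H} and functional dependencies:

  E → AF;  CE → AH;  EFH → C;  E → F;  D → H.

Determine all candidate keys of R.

{D, E}

{D, E}⁺: E→AF adds A, F; D→H adds H; EFH→C adds C → {A, C, D, E, F, H}.
No other minimal superkey exists.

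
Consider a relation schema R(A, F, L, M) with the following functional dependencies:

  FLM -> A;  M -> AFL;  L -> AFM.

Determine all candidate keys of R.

{L}⁺: L→AFM adds A, F, M → {A, F, L, M}.
{M}⁺: M→AFL adds A, F, L → {A, F, L, M}.
Any other superkey contains one of these as a subset, so there are no further candidate keys.

(L), (M)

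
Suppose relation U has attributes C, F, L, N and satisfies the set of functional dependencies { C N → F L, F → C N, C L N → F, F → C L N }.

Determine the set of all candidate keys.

{F}, {C, N}

{F}⁺: F→CN adds C, N; F→CLN adds L → {C, F, L, N}.
{C, N}⁺: CN→FL adds F, L → {C, F, L, N}.
Any other superkey contains one of these as a subset, so there are no further candidate keys.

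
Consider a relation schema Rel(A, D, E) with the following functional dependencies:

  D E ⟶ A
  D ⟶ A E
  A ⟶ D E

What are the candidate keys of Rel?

{A}; {D}

{A}⁺: A→DE adds D, E → {A, D, E}.
{D}⁺: D→AE adds A, E → {A, D, E}.
Any other superkey contains one of these as a subset, so there are no further candidate keys.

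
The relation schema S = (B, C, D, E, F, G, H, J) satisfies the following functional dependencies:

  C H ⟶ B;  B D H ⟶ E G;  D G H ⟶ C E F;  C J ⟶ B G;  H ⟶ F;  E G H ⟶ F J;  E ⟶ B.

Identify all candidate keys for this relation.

Attributes D, H never appear on any right-hand side, so every candidate key must contain {D, H}.
{D, H}⁺ = {D, F, H}, which is not all of the schema, so we must add further attributes.
{B, D, H}⁺: BDH→EG adds E, G; DGH→CEF adds C, F; EGH→FJ adds J → {B, C, D, E, F, G, H, J}. Minimal: {D, H}⁺ = {D, F, H}; {B, H}⁺ = {B, F, H}; {B, D}⁺ = {B, D} — none reach the full schema.
{C, D, H}⁺: CH→B adds B; BDH→EG adds E, G; DGH→CEF adds F; EGH→FJ adds J → {B, C, D, E, F, G, H, J}. Minimal: {D, H}⁺ = {D, F, H}; {C, H}⁺ = {B, C, F, H}; {C, D}⁺ = {C, D} — none reach the full schema.
{D, E, H}⁺: H→F adds F; E→B adds B; BDH→EG adds G; DGH→CEF adds C; EGH→FJ adds J → {B, C, D, E, F, G, H, J}. Minimal: {E, H}⁺ = {B, E, F, H}; {D, H}⁺ = {D, F, H}; {D, E}⁺ = {B, D, E} — none reach the full schema.
{D, G, H}⁺: DGH→CEF adds C, E, F; EGH→FJ adds J; E→B adds B → {B, C, D, E, F, G, H, J}. Minimal: {G, H}⁺ = {F, G, H}; {D, H}⁺ = {D, F, H}; {D, G}⁺ = {D, G} — none reach the full schema.

{B, D, H}, {C, D, H}, {D, E, H}, {D, G, H}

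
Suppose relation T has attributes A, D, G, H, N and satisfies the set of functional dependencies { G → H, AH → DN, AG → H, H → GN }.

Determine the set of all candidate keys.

{A, G}⁺: G→H adds H; AH→DN adds D, N → {A, D, G, H, N}. Minimal: {G}⁺ = {G, H, N}; {A}⁺ = {A} — none reach the full schema.
{A, H}⁺: AH→DN adds D, N; H→GN adds G → {A, D, G, H, N}. Minimal: {H}⁺ = {G, H, N}; {A}⁺ = {A} — none reach the full schema.
Any other superkey contains one of these as a subset, so there are no further candidate keys.

{A, G}, {A, H}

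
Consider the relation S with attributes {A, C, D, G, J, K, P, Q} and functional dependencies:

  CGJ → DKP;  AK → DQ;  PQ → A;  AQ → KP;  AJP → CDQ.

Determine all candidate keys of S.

(A, C, G, J); (A, G, J, K); (A, G, J, P); (A, G, J, Q); (C, G, J, Q); (G, J, P, Q)

Attributes G, J never appear on any right-hand side, so every candidate key must contain {G, J}.
{G, J}⁺ = {G, J}, which is not all of the schema, so we must add further attributes.
{A, C, G, J}⁺: CGJ→DKP adds D, K, P; AK→DQ adds Q → {A, C, D, G, J, K, P, Q}. Minimal: {C, G, J}⁺ = {C, D, G, J, K, P}; {A, G, J}⁺ = {A, G, J}; {A, C, J}⁺ = {A, C, J}; … — none reach the full schema.
{A, G, J, K}⁺: AK→DQ adds D, Q; AQ→KP adds P; AJP→CDQ adds C → {A, C, D, G, J, K, P, Q}. Minimal: {G, J, K}⁺ = {G, J, K}; {A, J, K}⁺ = {A, C, D, J, K, P, Q}; {A, G, K}⁺ = {A, D, G, K, P, Q}; … — none reach the full schema.
{A, G, J, P}⁺: AJP→CDQ adds C, D, Q; CGJ→DKP adds K → {A, C, D, G, J, K, P, Q}. Minimal: {G, J, P}⁺ = {G, J, P}; {A, J, P}⁺ = {A, C, D, J, K, P, Q}; {A, G, P}⁺ = {A, G, P}; … — none reach the full schema.
{A, G, J, Q}⁺: AQ→KP adds K, P; AJP→CDQ adds C, D → {A, C, D, G, J, K, P, Q}. Minimal: {G, J, Q}⁺ = {G, J, Q}; {A, J, Q}⁺ = {A, C, D, J, K, P, Q}; {A, G, Q}⁺ = {A, D, G, K, P, Q}; … — none reach the full schema.
{C, G, J, Q}⁺: CGJ→DKP adds D, K, P; PQ→A adds A → {A, C, D, G, J, K, P, Q}. Minimal: {G, J, Q}⁺ = {G, J, Q}; {C, J, Q}⁺ = {C, J, Q}; {C, G, Q}⁺ = {C, G, Q}; … — none reach the full schema.
{G, J, P, Q}⁺: PQ→A adds A; AQ→KP adds K; AJP→CDQ adds C, D → {A, C, D, G, J, K, P, Q}. Minimal: {J, P, Q}⁺ = {A, C, D, J, K, P, Q}; {G, P, Q}⁺ = {A, D, G, K, P, Q}; {G, J, Q}⁺ = {G, J, Q}; … — none reach the full schema.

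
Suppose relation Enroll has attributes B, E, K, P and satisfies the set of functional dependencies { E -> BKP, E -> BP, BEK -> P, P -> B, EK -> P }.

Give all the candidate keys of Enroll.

{E}

{E}⁺: E→BKP adds B, K, P → {B, E, K, P}.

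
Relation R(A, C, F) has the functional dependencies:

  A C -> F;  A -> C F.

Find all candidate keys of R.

A

Attribute A never appears on the right-hand side of any dependency, so A must belong to every candidate key.
{A}⁺ = {A, C, F}, which is all of the schema, so {A} is the only candidate key.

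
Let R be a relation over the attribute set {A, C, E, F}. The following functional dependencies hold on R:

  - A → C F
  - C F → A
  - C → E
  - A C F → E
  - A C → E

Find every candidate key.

(A); (C, F)

{A}⁺: A→CF adds C, F; C→E adds E → {A, C, E, F}.
{C, F}⁺: CF→A adds A; C→E adds E → {A, C, E, F}. Minimal: {F}⁺ = {F}; {C}⁺ = {C, E} — none reach the full schema.
Any other superkey contains one of these as a subset, so there are no further candidate keys.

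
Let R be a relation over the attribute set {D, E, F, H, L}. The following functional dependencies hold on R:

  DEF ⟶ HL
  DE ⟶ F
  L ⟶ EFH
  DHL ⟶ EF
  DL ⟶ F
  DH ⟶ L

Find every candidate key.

DE, DH, DL

Attribute D never appears on the right-hand side of any dependency, so D must belong to every candidate key.
{D}⁺ = {D}, which is not all of the schema, so we must add further attributes.
{D, E}⁺: DE→F adds F; DEF→HL adds H, L → {D, E, F, H, L}.
{D, H}⁺: DH→L adds L; L→EFH adds E, F → {D, E, F, H, L}.
{D, L}⁺: L→EFH adds E, F, H → {D, E, F, H, L}.
Any other superkey contains one of these as a subset, so there are no further candidate keys.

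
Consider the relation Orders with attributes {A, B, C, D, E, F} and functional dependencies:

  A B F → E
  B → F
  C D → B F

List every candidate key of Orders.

Attributes A, C, D never appear on any right-hand side, so every candidate key must contain {A, C, D}.
{A, C, D}⁺ = {A, B, C, D, E, F}, which is all of the schema, so {A, C, D} is the only candidate key.

{A, C, D}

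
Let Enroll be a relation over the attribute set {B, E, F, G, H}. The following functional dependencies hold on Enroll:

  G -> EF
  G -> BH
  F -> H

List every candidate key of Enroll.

{G}

{G}⁺: G→EF adds E, F; G→BH adds B, H → {B, E, F, G, H}.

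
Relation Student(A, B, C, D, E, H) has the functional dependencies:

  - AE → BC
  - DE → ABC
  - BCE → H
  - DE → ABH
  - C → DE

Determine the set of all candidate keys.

(C); (A, E); (D, E)

{C}⁺: C→DE adds D, E; DE→ABC adds A, B; BCE→H adds H → {A, B, C, D, E, H}.
{A, E}⁺: AE→BC adds B, C; BCE→H adds H; C→DE adds D → {A, B, C, D, E, H}. Minimal: {E}⁺ = {E}; {A}⁺ = {A} — none reach the full schema.
{D, E}⁺: DE→ABC adds A, B, C; BCE→H adds H → {A, B, C, D, E, H}. Minimal: {E}⁺ = {E}; {D}⁺ = {D} — none reach the full schema.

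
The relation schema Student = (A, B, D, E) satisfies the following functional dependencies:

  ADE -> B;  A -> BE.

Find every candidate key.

{A, D}

Attributes A, D never appear on any right-hand side, so every candidate key must contain {A, D}.
{A, D}⁺ = {A, B, D, E}, which is all of the schema, so {A, D} is the only candidate key.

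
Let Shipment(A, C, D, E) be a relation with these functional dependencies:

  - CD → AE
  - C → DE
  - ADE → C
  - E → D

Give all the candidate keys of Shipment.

{C}, {A, E}

{C}⁺: C→DE adds D, E; CD→AE adds A → {A, C, D, E}.
{A, E}⁺: E→D adds D; ADE→C adds C → {A, C, D, E}.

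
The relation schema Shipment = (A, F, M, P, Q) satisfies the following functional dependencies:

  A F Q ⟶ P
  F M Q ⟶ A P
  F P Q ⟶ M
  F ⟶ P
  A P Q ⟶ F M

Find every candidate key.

FQ, APQ

{F, Q}⁺: F→P adds P; FPQ→M adds M; FMQ→AP adds A → {A, F, M, P, Q}.
{A, P, Q}⁺: APQ→FM adds F, M → {A, F, M, P, Q}.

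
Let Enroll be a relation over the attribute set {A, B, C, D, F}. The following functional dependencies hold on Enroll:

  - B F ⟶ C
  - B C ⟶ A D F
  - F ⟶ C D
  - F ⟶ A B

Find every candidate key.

{F}⁺: F→CD adds C, D; F→AB adds A, B → {A, B, C, D, F}.
{B, C}⁺: BC→ADF adds A, D, F → {A, B, C, D, F}.

(F), (B, C)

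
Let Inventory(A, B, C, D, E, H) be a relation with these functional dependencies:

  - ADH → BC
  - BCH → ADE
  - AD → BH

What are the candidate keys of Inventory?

{A, D}⁺: AD→BH adds B, H; ADH→BC adds C; BCH→ADE adds E → {A, B, C, D, E, H}.
{B, C, H}⁺: BCH→ADE adds A, D, E → {A, B, C, D, E, H}.

{A, D}; {B, C, H}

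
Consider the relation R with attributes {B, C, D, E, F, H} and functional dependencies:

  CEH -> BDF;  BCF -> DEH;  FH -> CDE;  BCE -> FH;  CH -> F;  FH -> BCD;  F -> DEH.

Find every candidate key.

{F}⁺: F→DEH adds D, E, H; FH→CDE adds C; FH→BCD adds B → {B, C, D, E, F, H}.
{C, H}⁺: CH→F adds F; FH→BCD adds B, D; F→DEH adds E → {B, C, D, E, F, H}. Minimal: {H}⁺ = {H}; {C}⁺ = {C} — none reach the full schema.
{B, C, E}⁺: BCE→FH adds F, H; FH→BCD adds D → {B, C, D, E, F, H}. Minimal: {C, E}⁺ = {C, E}; {B, E}⁺ = {B, E}; {B, C}⁺ = {B, C} — none reach the full schema.
Any other superkey contains one of these as a subset, so there are no further candidate keys.

{F}, {C, H}, {B, C, E}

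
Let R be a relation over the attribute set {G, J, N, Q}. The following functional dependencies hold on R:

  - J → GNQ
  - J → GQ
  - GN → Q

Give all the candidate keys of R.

Attribute J never appears on the right-hand side of any dependency, so J must belong to every candidate key.
{J}⁺ = {G, J, N, Q}, which is all of the schema, so {J} is the only candidate key.

(J)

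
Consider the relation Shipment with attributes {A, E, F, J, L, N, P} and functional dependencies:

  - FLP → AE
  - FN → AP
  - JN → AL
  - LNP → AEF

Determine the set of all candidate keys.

(F, J, N), (J, N, P)

Attributes J, N never appear on any right-hand side, so every candidate key must contain {J, N}.
{J, N}⁺ = {A, J, L, N}, which is not all of the schema, so we must add further attributes.
{F, J, N}⁺: FN→AP adds A, P; JN→AL adds L; LNP→AEF adds E → {A, E, F, J, L, N, P}. Minimal: {J, N}⁺ = {A, J, L, N}; {F, N}⁺ = {A, F, N, P}; {F, J}⁺ = {F, J} — none reach the full schema.
{J, N, P}⁺: JN→AL adds A, L; LNP→AEF adds E, F → {A, E, F, J, L, N, P}. Minimal: {N, P}⁺ = {N, P}; {J, P}⁺ = {J, P}; {J, N}⁺ = {A, J, L, N} — none reach the full schema.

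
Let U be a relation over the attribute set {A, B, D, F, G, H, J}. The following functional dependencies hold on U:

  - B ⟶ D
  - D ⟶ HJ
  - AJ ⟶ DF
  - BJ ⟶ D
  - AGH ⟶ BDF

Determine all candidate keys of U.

{A, B, G}, {A, D, G}, {A, G, H}, {A, G, J}

{A, B, G}⁺: B→D adds D; D→HJ adds H, J; AJ→DF adds F → {A, B, D, F, G, H, J}. Minimal: {B, G}⁺ = {B, D, G, H, J}; {A, G}⁺ = {A, G}; {A, B}⁺ = {A, B, D, F, H, J} — none reach the full schema.
{A, D, G}⁺: D→HJ adds H, J; AJ→DF adds F; AGH→BDF adds B → {A, B, D, F, G, H, J}. Minimal: {D, G}⁺ = {D, G, H, J}; {A, G}⁺ = {A, G}; {A, D}⁺ = {A, D, F, H, J} — none reach the full schema.
{A, G, H}⁺: AGH→BDF adds B, D, F; D→HJ adds J → {A, B, D, F, G, H, J}. Minimal: {G, H}⁺ = {G, H}; {A, H}⁺ = {A, H}; {A, G}⁺ = {A, G} — none reach the full schema.
{A, G, J}⁺: AJ→DF adds D, F; D→HJ adds H; AGH→BDF adds B → {A, B, D, F, G, H, J}. Minimal: {G, J}⁺ = {G, J}; {A, J}⁺ = {A, D, F, H, J}; {A, G}⁺ = {A, G} — none reach the full schema.
Any other superkey contains one of these as a subset, so there are no further candidate keys.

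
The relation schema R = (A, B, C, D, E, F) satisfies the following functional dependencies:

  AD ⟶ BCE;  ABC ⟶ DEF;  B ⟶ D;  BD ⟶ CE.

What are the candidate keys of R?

{A, B}, {A, D}

Attribute A never appears on the right-hand side of any dependency, so A must belong to every candidate key.
{A}⁺ = {A}, which is not all of the schema, so we must add further attributes.
{A, B}⁺: B→D adds D; BD→CE adds C, E; ABC→DEF adds F → {A, B, C, D, E, F}.
{A, D}⁺: AD→BCE adds B, C, E; ABC→DEF adds F → {A, B, C, D, E, F}.
Any other superkey contains one of these as a subset, so there are no further candidate keys.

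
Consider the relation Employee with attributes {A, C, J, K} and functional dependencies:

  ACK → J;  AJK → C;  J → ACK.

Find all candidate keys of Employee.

{J}⁺: J→ACK adds A, C, K → {A, C, J, K}.
{A, C, K}⁺: ACK→J adds J → {A, C, J, K}.

J; ACK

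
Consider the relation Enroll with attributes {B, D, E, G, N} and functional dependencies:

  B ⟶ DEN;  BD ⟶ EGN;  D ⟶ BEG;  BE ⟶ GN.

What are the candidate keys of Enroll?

{B}; {D}

{B}⁺: B→DEN adds D, E, N; BD→EGN adds G → {B, D, E, G, N}.
{D}⁺: D→BEG adds B, E, G; BE→GN adds N → {B, D, E, G, N}.
Any other superkey contains one of these as a subset, so there are no further candidate keys.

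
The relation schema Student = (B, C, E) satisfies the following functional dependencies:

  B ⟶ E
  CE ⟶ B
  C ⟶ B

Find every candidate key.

Attribute C never appears on the right-hand side of any dependency, so C must belong to every candidate key.
{C}⁺ = {B, C, E}, which is all of the schema, so {C} is the only candidate key.

(C)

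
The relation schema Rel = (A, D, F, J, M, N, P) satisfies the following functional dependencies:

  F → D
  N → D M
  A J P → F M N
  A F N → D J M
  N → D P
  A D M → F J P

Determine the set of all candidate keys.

{A, N}, {A, D, M}, {A, F, M}, {A, J, P}

Attribute A never appears on the right-hand side of any dependency, so A must belong to every candidate key.
{A}⁺ = {A}, which is not all of the schema, so we must add further attributes.
{A, N}⁺: N→DM adds D, M; N→DP adds P; ADM→FJP adds F, J → {A, D, F, J, M, N, P}. Minimal: {N}⁺ = {D, M, N, P}; {A}⁺ = {A} — none reach the full schema.
{A, D, M}⁺: ADM→FJP adds F, J, P; AJP→FMN adds N → {A, D, F, J, M, N, P}. Minimal: {D, M}⁺ = {D, M}; {A, M}⁺ = {A, M}; {A, D}⁺ = {A, D} — none reach the full schema.
{A, F, M}⁺: F→D adds D; ADM→FJP adds J, P; AJP→FMN adds N → {A, D, F, J, M, N, P}. Minimal: {F, M}⁺ = {D, F, M}; {A, M}⁺ = {A, M}; {A, F}⁺ = {A, D, F} — none reach the full schema.
{A, J, P}⁺: AJP→FMN adds F, M, N; AFN→DJM adds D → {A, D, F, J, M, N, P}. Minimal: {J, P}⁺ = {J, P}; {A, P}⁺ = {A, P}; {A, J}⁺ = {A, J} — none reach the full schema.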